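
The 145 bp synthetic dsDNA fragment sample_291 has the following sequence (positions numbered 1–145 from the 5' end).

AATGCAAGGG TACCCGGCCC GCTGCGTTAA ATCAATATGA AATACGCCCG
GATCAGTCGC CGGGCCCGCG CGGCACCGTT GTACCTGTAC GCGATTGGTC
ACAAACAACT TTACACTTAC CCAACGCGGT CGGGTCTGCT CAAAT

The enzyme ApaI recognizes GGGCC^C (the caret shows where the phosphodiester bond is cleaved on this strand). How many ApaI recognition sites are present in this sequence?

1

GGGCCC occurs starting at position 62.
ApaI cuts at 1 site.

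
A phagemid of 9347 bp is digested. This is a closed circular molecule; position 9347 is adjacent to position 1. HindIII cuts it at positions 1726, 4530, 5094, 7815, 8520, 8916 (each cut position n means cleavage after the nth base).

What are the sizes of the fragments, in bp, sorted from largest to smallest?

Circular molecule, 6 cuts → 6 fragments:
  4530 − 1726 = 2804 bp
  5094 − 4530 = 564 bp
  7815 − 5094 = 2721 bp
  8520 − 7815 = 705 bp
  8916 − 8520 = 396 bp
  wrap: 9347 − 8916 + 1726 = 2157 bp
Sorted largest to smallest: 2804, 2721, 2157, 705, 564, 396 bp.

2804, 2721, 2157, 705, 564, 396 bp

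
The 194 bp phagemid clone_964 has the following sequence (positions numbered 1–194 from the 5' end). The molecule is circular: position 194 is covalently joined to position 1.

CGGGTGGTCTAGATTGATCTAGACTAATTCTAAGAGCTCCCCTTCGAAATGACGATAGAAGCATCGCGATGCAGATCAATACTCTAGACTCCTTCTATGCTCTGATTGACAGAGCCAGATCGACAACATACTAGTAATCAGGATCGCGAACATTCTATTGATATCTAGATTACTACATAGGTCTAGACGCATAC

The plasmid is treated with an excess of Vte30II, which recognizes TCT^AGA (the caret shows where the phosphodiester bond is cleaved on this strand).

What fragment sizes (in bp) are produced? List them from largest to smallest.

Vte30II sites (TCTAGA) start at positions 8, 18, 83, 164, 182.
Vte30II cuts after base 3 of each site, so after positions 10, 20, 85, 166, 184.
Circular molecule, 5 cuts → 5 fragments:
  11–20 → 10 bp
  21–85 → 65 bp
  86–166 → 81 bp
  167–184 → 18 bp
  185–194 then 1–10 → 10 + 10 = 20 bp
Sorted largest to smallest: 81, 65, 20, 18, 10 bp.

81, 65, 20, 18, 10 bp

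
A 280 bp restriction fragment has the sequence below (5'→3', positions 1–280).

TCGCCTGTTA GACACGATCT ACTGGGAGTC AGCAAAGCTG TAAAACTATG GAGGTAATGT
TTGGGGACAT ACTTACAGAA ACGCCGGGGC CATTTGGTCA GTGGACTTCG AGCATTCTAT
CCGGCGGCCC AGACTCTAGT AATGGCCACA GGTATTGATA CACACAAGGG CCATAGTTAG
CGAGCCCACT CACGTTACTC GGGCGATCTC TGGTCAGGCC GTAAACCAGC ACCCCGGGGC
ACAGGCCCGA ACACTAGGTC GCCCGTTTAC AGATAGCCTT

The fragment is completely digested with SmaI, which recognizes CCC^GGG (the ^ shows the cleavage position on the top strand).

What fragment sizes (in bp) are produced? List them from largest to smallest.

235, 45 bp

The SmaI site (CCCGGG) starts at position 233.
SmaI cuts after base 3 of each site, so after position 235.
Linear molecule, 1 cut → 2 fragments:
  1–235 → 235 bp
  236–280 → 45 bp
Sorted largest to smallest: 235, 45 bp.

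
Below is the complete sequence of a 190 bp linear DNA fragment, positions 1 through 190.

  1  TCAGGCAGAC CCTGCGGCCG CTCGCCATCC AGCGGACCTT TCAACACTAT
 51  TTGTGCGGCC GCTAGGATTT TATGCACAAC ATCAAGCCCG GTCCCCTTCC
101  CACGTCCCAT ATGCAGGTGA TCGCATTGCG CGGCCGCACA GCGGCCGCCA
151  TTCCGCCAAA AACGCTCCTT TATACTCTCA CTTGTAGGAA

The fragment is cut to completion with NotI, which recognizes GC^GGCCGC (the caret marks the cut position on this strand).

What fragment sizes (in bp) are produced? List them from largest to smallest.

75, 48, 41, 15, 11 bp

NotI sites (GCGGCCGC) start at positions 14, 55, 130, 141.
NotI cuts after base 2 of each site, so after positions 15, 56, 131, 142.
Linear molecule, 4 cuts → 5 fragments:
  1–15 → 15 bp
  16–56 → 41 bp
  57–131 → 75 bp
  132–142 → 11 bp
  143–190 → 48 bp
Sorted largest to smallest: 75, 48, 41, 15, 11 bp.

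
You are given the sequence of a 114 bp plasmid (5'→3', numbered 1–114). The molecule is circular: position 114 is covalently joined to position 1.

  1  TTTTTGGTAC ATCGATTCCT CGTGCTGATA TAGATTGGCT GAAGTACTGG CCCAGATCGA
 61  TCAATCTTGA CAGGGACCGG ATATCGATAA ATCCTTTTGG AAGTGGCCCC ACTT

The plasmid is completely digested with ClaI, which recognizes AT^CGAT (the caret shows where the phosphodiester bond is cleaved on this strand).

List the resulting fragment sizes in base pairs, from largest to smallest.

45, 42, 27 bp

ClaI sites (ATCGAT) start at positions 11, 56, 83.
ClaI cuts after base 2 of each site, so after positions 12, 57, 84.
Circular molecule, 3 cuts → 3 fragments:
  13–57 → 45 bp
  58–84 → 27 bp
  85–114 then 1–12 → 30 + 12 = 42 bp
Sorted largest to smallest: 45, 42, 27 bp.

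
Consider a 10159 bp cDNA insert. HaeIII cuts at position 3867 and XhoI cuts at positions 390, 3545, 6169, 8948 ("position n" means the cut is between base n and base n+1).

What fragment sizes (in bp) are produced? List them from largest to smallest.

3155, 2779, 2302, 1211, 390, 322 bp

Combined cut positions (sorted): 390, 3545, 3867, 6169, 8948.
Linear molecule, 5 cuts → 6 fragments:
  390 − 0 = 390 bp
  3545 − 390 = 3155 bp
  3867 − 3545 = 322 bp
  6169 − 3867 = 2302 bp
  8948 − 6169 = 2779 bp
  10159 − 8948 = 1211 bp
Sorted largest to smallest: 3155, 2779, 2302, 1211, 390, 322 bp.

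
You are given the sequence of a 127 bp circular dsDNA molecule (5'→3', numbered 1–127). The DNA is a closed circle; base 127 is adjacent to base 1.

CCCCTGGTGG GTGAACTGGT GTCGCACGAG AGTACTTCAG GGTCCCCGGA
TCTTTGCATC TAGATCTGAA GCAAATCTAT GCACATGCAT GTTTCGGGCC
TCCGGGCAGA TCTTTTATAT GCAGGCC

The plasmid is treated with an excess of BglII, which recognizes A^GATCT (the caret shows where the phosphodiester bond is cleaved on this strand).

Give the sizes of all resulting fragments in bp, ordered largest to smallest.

BglII sites (AGATCT) start at positions 62, 108.
BglII cuts after the first base of each site, so after positions 62, 108.
Circular molecule, 2 cuts → 2 fragments:
  63–108 → 46 bp
  109–127 then 1–62 → 19 + 62 = 81 bp
Sorted largest to smallest: 81, 46 bp.

81, 46 bp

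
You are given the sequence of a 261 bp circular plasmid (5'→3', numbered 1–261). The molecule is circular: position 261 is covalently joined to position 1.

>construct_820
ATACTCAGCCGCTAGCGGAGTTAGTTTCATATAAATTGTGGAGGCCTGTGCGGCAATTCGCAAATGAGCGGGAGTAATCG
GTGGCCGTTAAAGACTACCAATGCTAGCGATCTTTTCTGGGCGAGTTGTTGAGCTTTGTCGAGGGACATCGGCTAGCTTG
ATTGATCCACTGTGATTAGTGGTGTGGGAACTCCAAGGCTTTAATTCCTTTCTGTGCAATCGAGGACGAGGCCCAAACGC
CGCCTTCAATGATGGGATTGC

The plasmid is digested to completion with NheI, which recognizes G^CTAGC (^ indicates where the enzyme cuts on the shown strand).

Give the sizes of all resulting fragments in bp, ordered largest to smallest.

NheI sites (GCTAGC) start at positions 11, 103, 152.
NheI cuts after the first base of each site, so after positions 11, 103, 152.
Circular molecule, 3 cuts → 3 fragments:
  12–103 → 92 bp
  104–152 → 49 bp
  153–261 then 1–11 → 109 + 11 = 120 bp
Sorted largest to smallest: 120, 92, 49 bp.

120, 92, 49 bp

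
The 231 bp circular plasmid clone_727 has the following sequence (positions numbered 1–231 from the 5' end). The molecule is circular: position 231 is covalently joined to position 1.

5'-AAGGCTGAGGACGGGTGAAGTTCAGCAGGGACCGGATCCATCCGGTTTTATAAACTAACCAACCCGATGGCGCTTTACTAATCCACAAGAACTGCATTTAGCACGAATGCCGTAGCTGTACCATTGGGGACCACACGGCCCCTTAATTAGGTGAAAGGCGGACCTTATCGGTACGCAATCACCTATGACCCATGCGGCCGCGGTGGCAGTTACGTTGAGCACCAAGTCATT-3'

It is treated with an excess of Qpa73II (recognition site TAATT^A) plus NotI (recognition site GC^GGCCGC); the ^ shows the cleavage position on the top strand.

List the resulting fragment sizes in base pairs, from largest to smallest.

The Qpa73II site (TAATTA) starts at position 144.
Qpa73II cuts after base 5 of each site (before the last base), so after position 148.
The NotI site (GCGGCCGC) starts at position 194.
NotI cuts after base 2 of each site, so after position 195.
Combined cut positions: 148, 195.
Circular molecule, 2 cuts → 2 fragments:
  149–195 → 47 bp
  196–231 then 1–148 → 36 + 148 = 184 bp
Sorted largest to smallest: 184, 47 bp.

184, 47 bp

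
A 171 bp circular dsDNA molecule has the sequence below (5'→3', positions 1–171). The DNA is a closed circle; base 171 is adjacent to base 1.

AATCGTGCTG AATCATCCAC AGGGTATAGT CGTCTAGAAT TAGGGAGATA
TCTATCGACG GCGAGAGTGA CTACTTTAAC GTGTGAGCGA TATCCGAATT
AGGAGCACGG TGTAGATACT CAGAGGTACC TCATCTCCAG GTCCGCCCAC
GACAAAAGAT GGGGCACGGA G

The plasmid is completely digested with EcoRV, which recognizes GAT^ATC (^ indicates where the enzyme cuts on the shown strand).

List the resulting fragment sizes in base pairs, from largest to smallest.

EcoRV sites (GATATC) start at positions 47, 89.
EcoRV cuts after base 3 of each site, so after positions 49, 91.
Circular molecule, 2 cuts → 2 fragments:
  50–91 → 42 bp
  92–171 then 1–49 → 80 + 49 = 129 bp
Sorted largest to smallest: 129, 42 bp.

129, 42 bp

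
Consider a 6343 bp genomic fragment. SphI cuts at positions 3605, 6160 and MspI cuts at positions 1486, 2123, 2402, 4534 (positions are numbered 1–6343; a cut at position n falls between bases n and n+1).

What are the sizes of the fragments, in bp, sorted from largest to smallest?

Combined cut positions (sorted): 1486, 2123, 2402, 3605, 4534, 6160.
Linear molecule, 6 cuts → 7 fragments:
  1486 − 0 = 1486 bp
  2123 − 1486 = 637 bp
  2402 − 2123 = 279 bp
  3605 − 2402 = 1203 bp
  4534 − 3605 = 929 bp
  6160 − 4534 = 1626 bp
  6343 − 6160 = 183 bp
Sorted largest to smallest: 1626, 1486, 1203, 929, 637, 279, 183 bp.

1626, 1486, 1203, 929, 637, 279, 183 bp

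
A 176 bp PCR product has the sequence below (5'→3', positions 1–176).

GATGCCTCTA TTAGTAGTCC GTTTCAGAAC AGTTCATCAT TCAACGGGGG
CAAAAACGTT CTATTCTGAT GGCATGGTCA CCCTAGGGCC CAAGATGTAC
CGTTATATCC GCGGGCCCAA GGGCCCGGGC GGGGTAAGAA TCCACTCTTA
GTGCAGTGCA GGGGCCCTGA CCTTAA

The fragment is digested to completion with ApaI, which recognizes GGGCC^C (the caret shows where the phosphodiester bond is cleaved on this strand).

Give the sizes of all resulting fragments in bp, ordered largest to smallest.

90, 41, 27, 10, 8 bp

ApaI sites (GGGCCC) start at positions 86, 113, 121, 162.
ApaI cuts after base 5 of each site (before the last base), so after positions 90, 117, 125, 166.
Linear molecule, 4 cuts → 5 fragments:
  1–90 → 90 bp
  91–117 → 27 bp
  118–125 → 8 bp
  126–166 → 41 bp
  167–176 → 10 bp
Sorted largest to smallest: 90, 41, 27, 10, 8 bp.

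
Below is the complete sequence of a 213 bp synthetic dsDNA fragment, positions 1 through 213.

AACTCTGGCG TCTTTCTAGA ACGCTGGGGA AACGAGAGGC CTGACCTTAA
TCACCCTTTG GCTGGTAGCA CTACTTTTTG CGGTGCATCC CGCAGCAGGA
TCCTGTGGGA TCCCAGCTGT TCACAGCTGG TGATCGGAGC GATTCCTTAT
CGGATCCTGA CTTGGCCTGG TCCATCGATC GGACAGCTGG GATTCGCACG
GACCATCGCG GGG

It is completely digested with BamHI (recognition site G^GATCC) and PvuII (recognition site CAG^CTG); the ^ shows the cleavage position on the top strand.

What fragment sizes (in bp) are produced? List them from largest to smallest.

98, 34, 27, 26, 10, 10, 8 bp

BamHI sites (GGATCC) start at positions 98, 108, 152.
BamHI cuts after the first base of each site, so after positions 98, 108, 152.
PvuII sites (CAGCTG) start at positions 114, 124, 184.
PvuII cuts after base 3 of each site, so after positions 116, 126, 186.
Combined cut positions: 98, 108, 116, 126, 152, 186.
Linear molecule, 6 cuts → 7 fragments:
  1–98 → 98 bp
  99–108 → 10 bp
  109–116 → 8 bp
  117–126 → 10 bp
  127–152 → 26 bp
  153–186 → 34 bp
  187–213 → 27 bp
Sorted largest to smallest: 98, 34, 27, 26, 10, 10, 8 bp.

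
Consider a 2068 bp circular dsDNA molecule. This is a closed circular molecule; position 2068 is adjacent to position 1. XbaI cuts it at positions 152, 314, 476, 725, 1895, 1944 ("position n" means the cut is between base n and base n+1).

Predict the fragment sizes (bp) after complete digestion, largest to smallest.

Circular molecule, 6 cuts → 6 fragments:
  314 − 152 = 162 bp
  476 − 314 = 162 bp
  725 − 476 = 249 bp
  1895 − 725 = 1170 bp
  1944 − 1895 = 49 bp
  wrap: 2068 − 1944 + 152 = 276 bp
Sorted largest to smallest: 1170, 276, 249, 162, 162, 49 bp.

1170, 276, 249, 162, 162, 49 bp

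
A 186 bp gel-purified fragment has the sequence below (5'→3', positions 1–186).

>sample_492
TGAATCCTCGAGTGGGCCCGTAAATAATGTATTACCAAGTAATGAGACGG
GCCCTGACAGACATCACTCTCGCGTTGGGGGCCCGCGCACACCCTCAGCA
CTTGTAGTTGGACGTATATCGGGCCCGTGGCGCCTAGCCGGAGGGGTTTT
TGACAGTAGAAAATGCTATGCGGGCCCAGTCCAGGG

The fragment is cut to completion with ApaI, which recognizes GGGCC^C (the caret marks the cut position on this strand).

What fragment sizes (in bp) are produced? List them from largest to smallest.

ApaI sites (GGGCCC) start at positions 14, 49, 79, 121, 172.
ApaI cuts after base 5 of each site (before the last base), so after positions 18, 53, 83, 125, 176.
Linear molecule, 5 cuts → 6 fragments:
  1–18 → 18 bp
  19–53 → 35 bp
  54–83 → 30 bp
  84–125 → 42 bp
  126–176 → 51 bp
  177–186 → 10 bp
Sorted largest to smallest: 51, 42, 35, 30, 18, 10 bp.

51, 42, 35, 30, 18, 10 bp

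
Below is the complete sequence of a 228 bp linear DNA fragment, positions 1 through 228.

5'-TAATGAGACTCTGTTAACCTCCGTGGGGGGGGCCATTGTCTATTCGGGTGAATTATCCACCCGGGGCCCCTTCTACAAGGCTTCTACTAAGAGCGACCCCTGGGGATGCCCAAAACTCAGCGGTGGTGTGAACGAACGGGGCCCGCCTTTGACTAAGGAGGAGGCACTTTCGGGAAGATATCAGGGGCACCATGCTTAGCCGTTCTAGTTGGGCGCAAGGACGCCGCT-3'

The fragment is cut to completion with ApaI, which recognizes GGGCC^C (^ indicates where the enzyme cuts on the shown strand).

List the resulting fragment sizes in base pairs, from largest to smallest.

ApaI sites (GGGCCC) start at positions 64, 139.
ApaI cuts after base 5 of each site (before the last base), so after positions 68, 143.
Linear molecule, 2 cuts → 3 fragments:
  1–68 → 68 bp
  69–143 → 75 bp
  144–228 → 85 bp
Sorted largest to smallest: 85, 75, 68 bp.

85, 75, 68 bp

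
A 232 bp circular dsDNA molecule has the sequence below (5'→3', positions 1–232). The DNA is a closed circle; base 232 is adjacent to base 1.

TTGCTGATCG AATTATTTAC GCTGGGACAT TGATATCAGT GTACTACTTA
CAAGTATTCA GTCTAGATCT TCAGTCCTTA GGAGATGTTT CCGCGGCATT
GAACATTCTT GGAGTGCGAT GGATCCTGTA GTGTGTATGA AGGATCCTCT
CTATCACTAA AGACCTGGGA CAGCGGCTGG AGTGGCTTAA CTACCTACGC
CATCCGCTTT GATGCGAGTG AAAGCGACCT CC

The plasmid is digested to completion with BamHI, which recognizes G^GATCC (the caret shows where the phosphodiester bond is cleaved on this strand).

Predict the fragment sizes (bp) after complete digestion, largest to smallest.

211, 21 bp

BamHI sites (GGATCC) start at positions 121, 142.
BamHI cuts after the first base of each site, so after positions 121, 142.
Circular molecule, 2 cuts → 2 fragments:
  122–142 → 21 bp
  143–232 then 1–121 → 90 + 121 = 211 bp
Sorted largest to smallest: 211, 21 bp.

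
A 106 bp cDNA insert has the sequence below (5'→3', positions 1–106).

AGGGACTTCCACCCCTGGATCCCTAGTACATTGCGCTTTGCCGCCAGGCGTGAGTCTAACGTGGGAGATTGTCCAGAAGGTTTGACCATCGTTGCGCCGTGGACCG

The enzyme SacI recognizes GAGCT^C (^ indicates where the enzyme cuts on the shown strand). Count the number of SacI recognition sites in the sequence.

No occurrence of GAGCTC is present in the sequence.
SacI does not cut: 0 sites.

0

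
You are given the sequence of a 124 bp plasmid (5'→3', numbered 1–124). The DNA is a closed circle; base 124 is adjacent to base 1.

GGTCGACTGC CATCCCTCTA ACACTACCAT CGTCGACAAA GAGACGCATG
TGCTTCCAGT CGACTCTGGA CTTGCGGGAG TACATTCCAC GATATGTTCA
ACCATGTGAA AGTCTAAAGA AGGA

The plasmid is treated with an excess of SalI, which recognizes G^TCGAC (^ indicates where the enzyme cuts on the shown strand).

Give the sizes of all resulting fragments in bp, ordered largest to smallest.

67, 30, 27 bp

SalI sites (GTCGAC) start at positions 2, 32, 59.
SalI cuts after the first base of each site, so after positions 2, 32, 59.
Circular molecule, 3 cuts → 3 fragments:
  3–32 → 30 bp
  33–59 → 27 bp
  60–124 then 1–2 → 65 + 2 = 67 bp
Sorted largest to smallest: 67, 30, 27 bp.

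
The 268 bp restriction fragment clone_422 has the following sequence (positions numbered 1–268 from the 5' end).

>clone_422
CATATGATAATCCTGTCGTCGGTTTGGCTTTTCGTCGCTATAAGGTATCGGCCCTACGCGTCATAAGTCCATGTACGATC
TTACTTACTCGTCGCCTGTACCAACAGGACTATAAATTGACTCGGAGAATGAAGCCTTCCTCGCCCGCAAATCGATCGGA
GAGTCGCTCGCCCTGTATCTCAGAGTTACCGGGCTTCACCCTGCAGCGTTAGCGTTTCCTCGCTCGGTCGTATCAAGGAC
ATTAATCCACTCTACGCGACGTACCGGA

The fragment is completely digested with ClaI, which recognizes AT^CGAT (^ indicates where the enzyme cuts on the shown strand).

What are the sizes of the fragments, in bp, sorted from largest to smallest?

The ClaI site (ATCGAT) starts at position 151.
ClaI cuts after base 2 of each site, so after position 152.
Linear molecule, 1 cut → 2 fragments:
  1–152 → 152 bp
  153–268 → 116 bp
Sorted largest to smallest: 152, 116 bp.

152, 116 bp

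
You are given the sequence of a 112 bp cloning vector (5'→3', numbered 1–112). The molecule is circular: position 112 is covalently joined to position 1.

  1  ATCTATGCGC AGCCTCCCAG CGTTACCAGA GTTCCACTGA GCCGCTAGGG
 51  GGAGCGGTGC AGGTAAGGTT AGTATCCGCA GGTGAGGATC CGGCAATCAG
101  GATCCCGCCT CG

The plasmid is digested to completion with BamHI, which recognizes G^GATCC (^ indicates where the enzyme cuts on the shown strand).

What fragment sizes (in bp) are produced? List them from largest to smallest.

BamHI sites (GGATCC) start at positions 86, 100.
BamHI cuts after the first base of each site, so after positions 86, 100.
Circular molecule, 2 cuts → 2 fragments:
  87–100 → 14 bp
  101–112 then 1–86 → 12 + 86 = 98 bp
Sorted largest to smallest: 98, 14 bp.

98, 14 bp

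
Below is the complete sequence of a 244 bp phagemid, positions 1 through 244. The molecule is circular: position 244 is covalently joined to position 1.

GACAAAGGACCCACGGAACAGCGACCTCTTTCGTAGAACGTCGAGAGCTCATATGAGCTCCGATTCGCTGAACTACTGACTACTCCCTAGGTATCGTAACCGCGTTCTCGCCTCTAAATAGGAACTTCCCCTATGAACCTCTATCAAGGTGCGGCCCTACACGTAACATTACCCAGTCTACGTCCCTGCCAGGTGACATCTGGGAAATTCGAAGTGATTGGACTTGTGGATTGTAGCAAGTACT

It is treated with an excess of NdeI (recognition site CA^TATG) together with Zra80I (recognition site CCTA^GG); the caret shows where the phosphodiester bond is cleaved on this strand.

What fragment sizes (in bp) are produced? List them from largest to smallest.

206, 38 bp

The NdeI site (CATATG) starts at position 50.
NdeI cuts after base 2 of each site, so after position 51.
The Zra80I site (CCTAGG) starts at position 86.
Zra80I cuts after base 4 of each site, so after position 89.
Combined cut positions: 51, 89.
Circular molecule, 2 cuts → 2 fragments:
  52–89 → 38 bp
  90–244 then 1–51 → 155 + 51 = 206 bp
Sorted largest to smallest: 206, 38 bp.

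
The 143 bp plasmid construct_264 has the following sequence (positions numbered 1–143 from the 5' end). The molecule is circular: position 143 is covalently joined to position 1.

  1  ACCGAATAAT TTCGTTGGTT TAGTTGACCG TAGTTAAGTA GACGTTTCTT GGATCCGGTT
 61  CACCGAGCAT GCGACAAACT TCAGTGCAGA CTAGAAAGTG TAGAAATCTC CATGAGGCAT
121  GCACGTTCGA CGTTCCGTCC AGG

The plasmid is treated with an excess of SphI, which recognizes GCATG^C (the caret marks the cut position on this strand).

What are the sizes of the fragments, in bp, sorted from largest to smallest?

SphI sites (GCATGC) start at positions 67, 117.
SphI cuts after base 5 of each site (before the last base), so after positions 71, 121.
Circular molecule, 2 cuts → 2 fragments:
  72–121 → 50 bp
  122–143 then 1–71 → 22 + 71 = 93 bp
Sorted largest to smallest: 93, 50 bp.

93, 50 bp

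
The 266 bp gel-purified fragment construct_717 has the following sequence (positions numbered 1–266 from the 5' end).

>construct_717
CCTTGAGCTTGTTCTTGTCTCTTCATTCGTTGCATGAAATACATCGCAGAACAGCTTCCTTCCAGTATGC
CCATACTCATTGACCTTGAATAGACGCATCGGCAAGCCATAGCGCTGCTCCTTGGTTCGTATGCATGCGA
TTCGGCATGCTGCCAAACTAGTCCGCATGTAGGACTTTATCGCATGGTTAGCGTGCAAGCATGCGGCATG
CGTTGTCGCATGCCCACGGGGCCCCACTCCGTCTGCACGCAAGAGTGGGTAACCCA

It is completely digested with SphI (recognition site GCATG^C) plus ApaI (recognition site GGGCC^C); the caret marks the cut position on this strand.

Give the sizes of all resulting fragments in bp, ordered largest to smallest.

SphI sites (GCATGC) start at positions 133, 145, 199, 206, 218.
SphI cuts after base 5 of each site (before the last base), so after positions 137, 149, 203, 210, 222.
The ApaI site (GGGCCC) starts at position 229.
ApaI cuts after base 5 of each site (before the last base), so after position 233.
Combined cut positions: 137, 149, 203, 210, 222, 233.
Linear molecule, 6 cuts → 7 fragments:
  1–137 → 137 bp
  138–149 → 12 bp
  150–203 → 54 bp
  204–210 → 7 bp
  211–222 → 12 bp
  223–233 → 11 bp
  234–266 → 33 bp
Sorted largest to smallest: 137, 54, 33, 12, 12, 11, 7 bp.

137, 54, 33, 12, 12, 11, 7 bp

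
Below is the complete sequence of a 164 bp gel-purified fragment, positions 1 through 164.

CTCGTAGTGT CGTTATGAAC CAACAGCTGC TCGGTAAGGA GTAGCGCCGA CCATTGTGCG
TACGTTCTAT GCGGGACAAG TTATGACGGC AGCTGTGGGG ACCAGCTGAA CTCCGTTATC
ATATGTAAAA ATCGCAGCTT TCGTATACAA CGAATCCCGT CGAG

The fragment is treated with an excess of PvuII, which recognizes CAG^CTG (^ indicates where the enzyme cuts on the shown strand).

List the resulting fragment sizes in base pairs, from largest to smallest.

66, 59, 26, 13 bp

PvuII sites (CAGCTG) start at positions 24, 90, 103.
PvuII cuts after base 3 of each site, so after positions 26, 92, 105.
Linear molecule, 3 cuts → 4 fragments:
  1–26 → 26 bp
  27–92 → 66 bp
  93–105 → 13 bp
  106–164 → 59 bp
Sorted largest to smallest: 66, 59, 26, 13 bp.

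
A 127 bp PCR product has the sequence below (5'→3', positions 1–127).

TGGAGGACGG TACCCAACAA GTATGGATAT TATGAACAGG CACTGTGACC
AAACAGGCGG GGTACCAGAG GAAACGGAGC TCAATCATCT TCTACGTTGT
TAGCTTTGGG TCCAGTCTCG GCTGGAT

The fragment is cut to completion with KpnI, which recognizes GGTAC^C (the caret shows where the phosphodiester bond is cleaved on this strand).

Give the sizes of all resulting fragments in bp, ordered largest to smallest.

62, 52, 13 bp

KpnI sites (GGTACC) start at positions 9, 61.
KpnI cuts after base 5 of each site (before the last base), so after positions 13, 65.
Linear molecule, 2 cuts → 3 fragments:
  1–13 → 13 bp
  14–65 → 52 bp
  66–127 → 62 bp
Sorted largest to smallest: 62, 52, 13 bp.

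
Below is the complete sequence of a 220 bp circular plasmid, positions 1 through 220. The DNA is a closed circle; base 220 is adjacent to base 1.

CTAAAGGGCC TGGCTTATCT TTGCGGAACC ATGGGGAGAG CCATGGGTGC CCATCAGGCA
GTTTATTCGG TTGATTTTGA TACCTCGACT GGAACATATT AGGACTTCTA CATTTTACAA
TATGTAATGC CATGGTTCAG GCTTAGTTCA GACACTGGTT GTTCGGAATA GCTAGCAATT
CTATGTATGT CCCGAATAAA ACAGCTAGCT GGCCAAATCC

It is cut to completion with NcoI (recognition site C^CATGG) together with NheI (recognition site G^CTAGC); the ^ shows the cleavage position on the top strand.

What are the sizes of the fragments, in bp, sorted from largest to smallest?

NcoI sites (CCATGG) start at positions 29, 41, 130.
NcoI cuts after the first base of each site, so after positions 29, 41, 130.
NheI sites (GCTAGC) start at positions 171, 204.
NheI cuts after the first base of each site, so after positions 171, 204.
Combined cut positions: 29, 41, 130, 171, 204.
Circular molecule, 5 cuts → 5 fragments:
  30–41 → 12 bp
  42–130 → 89 bp
  131–171 → 41 bp
  172–204 → 33 bp
  205–220 then 1–29 → 16 + 29 = 45 bp
Sorted largest to smallest: 89, 45, 41, 33, 12 bp.

89, 45, 41, 33, 12 bp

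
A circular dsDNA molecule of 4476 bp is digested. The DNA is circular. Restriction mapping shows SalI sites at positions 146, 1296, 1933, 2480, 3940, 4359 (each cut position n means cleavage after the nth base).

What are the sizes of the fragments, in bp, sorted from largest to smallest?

Circular molecule, 6 cuts → 6 fragments:
  1296 − 146 = 1150 bp
  1933 − 1296 = 637 bp
  2480 − 1933 = 547 bp
  3940 − 2480 = 1460 bp
  4359 − 3940 = 419 bp
  wrap: 4476 − 4359 + 146 = 263 bp
Sorted largest to smallest: 1460, 1150, 637, 547, 419, 263 bp.

1460, 1150, 637, 547, 419, 263 bp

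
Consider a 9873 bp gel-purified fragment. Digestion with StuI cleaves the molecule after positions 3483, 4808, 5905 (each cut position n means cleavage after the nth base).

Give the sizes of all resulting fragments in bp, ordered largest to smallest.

Linear molecule, 3 cuts → 4 fragments:
  3483 − 0 = 3483 bp
  4808 − 3483 = 1325 bp
  5905 − 4808 = 1097 bp
  9873 − 5905 = 3968 bp
Sorted largest to smallest: 3968, 3483, 1325, 1097 bp.

3968, 3483, 1325, 1097 bp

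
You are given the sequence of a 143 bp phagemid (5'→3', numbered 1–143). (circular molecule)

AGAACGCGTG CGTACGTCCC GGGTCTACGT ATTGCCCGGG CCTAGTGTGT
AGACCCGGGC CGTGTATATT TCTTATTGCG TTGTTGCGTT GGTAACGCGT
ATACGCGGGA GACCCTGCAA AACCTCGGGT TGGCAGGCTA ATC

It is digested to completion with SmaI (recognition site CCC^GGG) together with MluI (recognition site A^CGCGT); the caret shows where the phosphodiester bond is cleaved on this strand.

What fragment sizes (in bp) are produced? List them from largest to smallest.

52, 39, 19, 17, 16 bp

SmaI sites (CCCGGG) start at positions 18, 35, 54.
SmaI cuts after base 3 of each site, so after positions 20, 37, 56.
MluI sites (ACGCGT) start at positions 4, 95.
MluI cuts after the first base of each site, so after positions 4, 95.
Combined cut positions: 4, 20, 37, 56, 95.
Circular molecule, 5 cuts → 5 fragments:
  5–20 → 16 bp
  21–37 → 17 bp
  38–56 → 19 bp
  57–95 → 39 bp
  96–143 then 1–4 → 48 + 4 = 52 bp
Sorted largest to smallest: 52, 39, 19, 17, 16 bp.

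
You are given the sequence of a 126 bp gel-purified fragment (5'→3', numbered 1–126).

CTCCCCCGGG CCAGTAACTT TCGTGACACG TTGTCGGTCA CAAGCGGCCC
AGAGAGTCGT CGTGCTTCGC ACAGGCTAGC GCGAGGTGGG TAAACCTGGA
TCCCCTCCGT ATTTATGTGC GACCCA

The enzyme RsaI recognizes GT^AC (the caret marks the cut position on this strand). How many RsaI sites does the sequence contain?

0

No occurrence of GTAC is present in the sequence.
RsaI does not cut: 0 sites.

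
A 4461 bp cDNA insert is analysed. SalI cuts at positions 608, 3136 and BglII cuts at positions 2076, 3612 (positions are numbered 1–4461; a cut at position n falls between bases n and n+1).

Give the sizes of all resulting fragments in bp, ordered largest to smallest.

Combined cut positions (sorted): 608, 2076, 3136, 3612.
Linear molecule, 4 cuts → 5 fragments:
  608 − 0 = 608 bp
  2076 − 608 = 1468 bp
  3136 − 2076 = 1060 bp
  3612 − 3136 = 476 bp
  4461 − 3612 = 849 bp
Sorted largest to smallest: 1468, 1060, 849, 608, 476 bp.

1468, 1060, 849, 608, 476 bp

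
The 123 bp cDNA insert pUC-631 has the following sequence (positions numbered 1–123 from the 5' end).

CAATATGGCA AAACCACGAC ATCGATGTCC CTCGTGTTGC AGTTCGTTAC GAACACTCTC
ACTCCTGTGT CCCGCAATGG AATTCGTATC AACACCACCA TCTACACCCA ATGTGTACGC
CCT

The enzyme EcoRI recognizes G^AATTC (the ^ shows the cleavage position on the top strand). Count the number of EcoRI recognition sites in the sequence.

1

GAATTC occurs starting at position 80.
EcoRI cuts at 1 site.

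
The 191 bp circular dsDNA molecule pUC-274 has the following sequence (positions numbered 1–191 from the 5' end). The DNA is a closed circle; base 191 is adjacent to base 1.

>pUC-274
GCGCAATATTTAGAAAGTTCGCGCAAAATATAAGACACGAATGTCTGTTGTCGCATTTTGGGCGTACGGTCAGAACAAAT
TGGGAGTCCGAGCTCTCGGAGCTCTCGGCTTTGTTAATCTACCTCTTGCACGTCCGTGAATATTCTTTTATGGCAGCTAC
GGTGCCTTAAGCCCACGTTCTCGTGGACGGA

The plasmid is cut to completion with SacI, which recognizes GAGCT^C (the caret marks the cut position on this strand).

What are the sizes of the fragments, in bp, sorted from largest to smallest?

SacI sites (GAGCTC) start at positions 90, 99.
SacI cuts after base 5 of each site (before the last base), so after positions 94, 103.
Circular molecule, 2 cuts → 2 fragments:
  95–103 → 9 bp
  104–191 then 1–94 → 88 + 94 = 182 bp
Sorted largest to smallest: 182, 9 bp.

182, 9 bp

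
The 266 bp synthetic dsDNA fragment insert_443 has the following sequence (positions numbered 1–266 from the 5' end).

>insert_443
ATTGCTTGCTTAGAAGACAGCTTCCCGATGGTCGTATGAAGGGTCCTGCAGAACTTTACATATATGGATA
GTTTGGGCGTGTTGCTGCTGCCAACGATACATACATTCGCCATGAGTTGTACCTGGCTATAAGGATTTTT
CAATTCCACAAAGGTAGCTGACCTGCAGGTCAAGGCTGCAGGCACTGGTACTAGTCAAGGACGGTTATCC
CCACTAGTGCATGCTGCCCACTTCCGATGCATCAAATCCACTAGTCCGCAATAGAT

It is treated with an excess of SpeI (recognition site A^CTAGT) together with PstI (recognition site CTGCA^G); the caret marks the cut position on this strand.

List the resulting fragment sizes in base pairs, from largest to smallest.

117, 50, 37, 23, 16, 13, 10 bp

SpeI sites (ACTAGT) start at positions 190, 213, 250.
SpeI cuts after the first base of each site, so after positions 190, 213, 250.
PstI sites (CTGCAG) start at positions 46, 163, 176.
PstI cuts after base 5 of each site (before the last base), so after positions 50, 167, 180.
Combined cut positions: 50, 167, 180, 190, 213, 250.
Linear molecule, 6 cuts → 7 fragments:
  1–50 → 50 bp
  51–167 → 117 bp
  168–180 → 13 bp
  181–190 → 10 bp
  191–213 → 23 bp
  214–250 → 37 bp
  251–266 → 16 bp
Sorted largest to smallest: 117, 50, 37, 23, 16, 13, 10 bp.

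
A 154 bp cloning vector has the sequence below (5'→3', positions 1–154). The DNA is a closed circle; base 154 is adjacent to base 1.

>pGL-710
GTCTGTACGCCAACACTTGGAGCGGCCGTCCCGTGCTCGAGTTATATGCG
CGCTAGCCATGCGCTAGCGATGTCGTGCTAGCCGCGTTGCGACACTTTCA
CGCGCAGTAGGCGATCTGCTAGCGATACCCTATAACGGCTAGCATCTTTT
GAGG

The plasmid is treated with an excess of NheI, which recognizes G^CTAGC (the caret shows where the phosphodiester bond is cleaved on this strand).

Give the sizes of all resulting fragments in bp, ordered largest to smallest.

68, 41, 20, 14, 11 bp

NheI sites (GCTAGC) start at positions 52, 63, 77, 118, 138.
NheI cuts after the first base of each site, so after positions 52, 63, 77, 118, 138.
Circular molecule, 5 cuts → 5 fragments:
  53–63 → 11 bp
  64–77 → 14 bp
  78–118 → 41 bp
  119–138 → 20 bp
  139–154 then 1–52 → 16 + 52 = 68 bp
Sorted largest to smallest: 68, 41, 20, 14, 11 bp.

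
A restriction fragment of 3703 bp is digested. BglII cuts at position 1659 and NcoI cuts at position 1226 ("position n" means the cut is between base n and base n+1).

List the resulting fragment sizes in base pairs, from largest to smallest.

2044, 1226, 433 bp

Combined cut positions (sorted): 1226, 1659.
Linear molecule, 2 cuts → 3 fragments:
  1226 − 0 = 1226 bp
  1659 − 1226 = 433 bp
  3703 − 1659 = 2044 bp
Sorted largest to smallest: 2044, 1226, 433 bp.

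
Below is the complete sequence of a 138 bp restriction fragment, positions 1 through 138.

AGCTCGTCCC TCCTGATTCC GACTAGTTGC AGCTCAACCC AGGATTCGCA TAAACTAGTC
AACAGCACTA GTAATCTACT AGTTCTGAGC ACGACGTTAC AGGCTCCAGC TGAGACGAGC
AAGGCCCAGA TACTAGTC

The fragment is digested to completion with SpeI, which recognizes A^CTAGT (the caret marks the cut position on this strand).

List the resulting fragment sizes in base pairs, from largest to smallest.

54, 32, 22, 13, 11, 6 bp

SpeI sites (ACTAGT) start at positions 22, 54, 67, 78, 132.
SpeI cuts after the first base of each site, so after positions 22, 54, 67, 78, 132.
Linear molecule, 5 cuts → 6 fragments:
  1–22 → 22 bp
  23–54 → 32 bp
  55–67 → 13 bp
  68–78 → 11 bp
  79–132 → 54 bp
  133–138 → 6 bp
Sorted largest to smallest: 54, 32, 22, 13, 11, 6 bp.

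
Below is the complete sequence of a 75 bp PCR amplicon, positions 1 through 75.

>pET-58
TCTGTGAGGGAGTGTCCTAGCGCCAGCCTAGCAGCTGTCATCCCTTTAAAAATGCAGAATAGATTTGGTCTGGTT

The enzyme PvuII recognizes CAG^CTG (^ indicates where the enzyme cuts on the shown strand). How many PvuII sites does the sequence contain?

CAGCTG occurs starting at position 32.
PvuII cuts at 1 site.

1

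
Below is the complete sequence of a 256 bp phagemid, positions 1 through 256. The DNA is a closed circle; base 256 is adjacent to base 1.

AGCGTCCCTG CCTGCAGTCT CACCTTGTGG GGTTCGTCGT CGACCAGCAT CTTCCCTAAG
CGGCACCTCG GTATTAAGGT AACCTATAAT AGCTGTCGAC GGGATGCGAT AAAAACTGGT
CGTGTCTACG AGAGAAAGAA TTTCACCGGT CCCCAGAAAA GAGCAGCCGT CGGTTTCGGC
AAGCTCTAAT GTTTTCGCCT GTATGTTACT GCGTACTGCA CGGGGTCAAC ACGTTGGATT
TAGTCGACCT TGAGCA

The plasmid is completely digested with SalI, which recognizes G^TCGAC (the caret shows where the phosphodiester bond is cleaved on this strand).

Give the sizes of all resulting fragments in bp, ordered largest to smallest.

148, 56, 52 bp

SalI sites (GTCGAC) start at positions 39, 95, 243.
SalI cuts after the first base of each site, so after positions 39, 95, 243.
Circular molecule, 3 cuts → 3 fragments:
  40–95 → 56 bp
  96–243 → 148 bp
  244–256 then 1–39 → 13 + 39 = 52 bp
Sorted largest to smallest: 148, 56, 52 bp.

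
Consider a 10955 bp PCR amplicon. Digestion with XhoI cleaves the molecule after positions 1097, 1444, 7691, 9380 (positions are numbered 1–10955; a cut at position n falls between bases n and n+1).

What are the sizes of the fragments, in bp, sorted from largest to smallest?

Linear molecule, 4 cuts → 5 fragments:
  1097 − 0 = 1097 bp
  1444 − 1097 = 347 bp
  7691 − 1444 = 6247 bp
  9380 − 7691 = 1689 bp
  10955 − 9380 = 1575 bp
Sorted largest to smallest: 6247, 1689, 1575, 1097, 347 bp.

6247, 1689, 1575, 1097, 347 bp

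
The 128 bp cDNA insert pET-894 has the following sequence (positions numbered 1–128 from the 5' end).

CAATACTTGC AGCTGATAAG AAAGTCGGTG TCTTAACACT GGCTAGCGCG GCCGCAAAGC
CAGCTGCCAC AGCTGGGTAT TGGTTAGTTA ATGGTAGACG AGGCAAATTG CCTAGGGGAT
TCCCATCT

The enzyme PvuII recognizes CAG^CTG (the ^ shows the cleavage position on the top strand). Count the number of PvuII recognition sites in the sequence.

CAGCTG occurs starting at positions 10, 61, 70.
PvuII cuts at 3 sites.

3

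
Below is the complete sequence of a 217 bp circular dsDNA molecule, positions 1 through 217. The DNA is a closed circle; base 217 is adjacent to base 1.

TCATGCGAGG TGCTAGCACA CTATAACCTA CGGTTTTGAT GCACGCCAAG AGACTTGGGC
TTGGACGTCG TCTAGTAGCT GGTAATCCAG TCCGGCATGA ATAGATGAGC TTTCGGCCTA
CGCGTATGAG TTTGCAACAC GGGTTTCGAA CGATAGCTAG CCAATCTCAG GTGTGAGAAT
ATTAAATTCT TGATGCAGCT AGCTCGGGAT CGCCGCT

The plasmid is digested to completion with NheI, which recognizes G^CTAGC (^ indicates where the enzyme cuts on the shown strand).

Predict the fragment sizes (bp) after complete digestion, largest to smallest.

NheI sites (GCTAGC) start at positions 12, 156, 198.
NheI cuts after the first base of each site, so after positions 12, 156, 198.
Circular molecule, 3 cuts → 3 fragments:
  13–156 → 144 bp
  157–198 → 42 bp
  199–217 then 1–12 → 19 + 12 = 31 bp
Sorted largest to smallest: 144, 42, 31 bp.

144, 42, 31 bp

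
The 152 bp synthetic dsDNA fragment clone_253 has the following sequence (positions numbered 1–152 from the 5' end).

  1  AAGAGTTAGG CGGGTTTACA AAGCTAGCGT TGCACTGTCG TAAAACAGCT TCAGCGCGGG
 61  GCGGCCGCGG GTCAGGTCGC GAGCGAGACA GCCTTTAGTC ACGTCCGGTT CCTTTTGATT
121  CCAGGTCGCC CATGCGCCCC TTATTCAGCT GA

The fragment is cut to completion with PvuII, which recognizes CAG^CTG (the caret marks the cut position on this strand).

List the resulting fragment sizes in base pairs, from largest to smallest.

The PvuII site (CAGCTG) starts at position 146.
PvuII cuts after base 3 of each site, so after position 148.
Linear molecule, 1 cut → 2 fragments:
  1–148 → 148 bp
  149–152 → 4 bp
Sorted largest to smallest: 148, 4 bp.

148, 4 bp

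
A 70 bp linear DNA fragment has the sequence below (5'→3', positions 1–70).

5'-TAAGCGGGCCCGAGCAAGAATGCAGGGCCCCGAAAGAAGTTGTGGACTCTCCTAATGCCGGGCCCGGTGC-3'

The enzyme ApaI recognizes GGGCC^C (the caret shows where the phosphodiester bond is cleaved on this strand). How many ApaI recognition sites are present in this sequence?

3

GGGCCC occurs starting at positions 6, 25, 60.
ApaI cuts at 3 sites.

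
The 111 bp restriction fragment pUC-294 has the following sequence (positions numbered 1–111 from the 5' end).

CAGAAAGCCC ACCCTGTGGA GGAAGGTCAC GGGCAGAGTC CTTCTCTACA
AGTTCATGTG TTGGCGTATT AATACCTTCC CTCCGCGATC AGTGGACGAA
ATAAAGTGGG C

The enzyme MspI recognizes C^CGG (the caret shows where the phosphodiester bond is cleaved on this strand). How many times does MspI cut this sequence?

No occurrence of CCGG is present in the sequence.
MspI does not cut: 0 sites.

0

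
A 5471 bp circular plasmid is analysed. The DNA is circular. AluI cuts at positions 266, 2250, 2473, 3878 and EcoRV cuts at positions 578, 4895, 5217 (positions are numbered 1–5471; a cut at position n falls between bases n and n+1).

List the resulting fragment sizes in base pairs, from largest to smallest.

Combined cut positions (sorted): 266, 578, 2250, 2473, 3878, 4895, 5217.
Circular molecule, 7 cuts → 7 fragments:
  578 − 266 = 312 bp
  2250 − 578 = 1672 bp
  2473 − 2250 = 223 bp
  3878 − 2473 = 1405 bp
  4895 − 3878 = 1017 bp
  5217 − 4895 = 322 bp
  wrap: 5471 − 5217 + 266 = 520 bp
Sorted largest to smallest: 1672, 1405, 1017, 520, 322, 312, 223 bp.

1672, 1405, 1017, 520, 322, 312, 223 bp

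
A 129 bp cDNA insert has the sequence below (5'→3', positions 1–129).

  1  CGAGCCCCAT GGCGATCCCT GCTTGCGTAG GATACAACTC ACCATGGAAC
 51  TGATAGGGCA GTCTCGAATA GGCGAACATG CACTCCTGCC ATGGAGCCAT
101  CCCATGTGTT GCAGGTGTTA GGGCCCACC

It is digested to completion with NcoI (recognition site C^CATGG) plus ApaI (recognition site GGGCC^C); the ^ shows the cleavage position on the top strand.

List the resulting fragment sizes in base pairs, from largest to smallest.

NcoI sites (CCATGG) start at positions 7, 42, 89.
NcoI cuts after the first base of each site, so after positions 7, 42, 89.
The ApaI site (GGGCCC) starts at position 121.
ApaI cuts after base 5 of each site (before the last base), so after position 125.
Combined cut positions: 7, 42, 89, 125.
Linear molecule, 4 cuts → 5 fragments:
  1–7 → 7 bp
  8–42 → 35 bp
  43–89 → 47 bp
  90–125 → 36 bp
  126–129 → 4 bp
Sorted largest to smallest: 47, 36, 35, 7, 4 bp.

47, 36, 35, 7, 4 bp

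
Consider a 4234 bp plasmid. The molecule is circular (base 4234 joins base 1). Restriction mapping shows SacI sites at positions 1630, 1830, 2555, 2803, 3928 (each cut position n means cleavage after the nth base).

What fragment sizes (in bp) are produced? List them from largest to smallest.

1936, 1125, 725, 248, 200 bp

Circular molecule, 5 cuts → 5 fragments:
  1830 − 1630 = 200 bp
  2555 − 1830 = 725 bp
  2803 − 2555 = 248 bp
  3928 − 2803 = 1125 bp
  wrap: 4234 − 3928 + 1630 = 1936 bp
Sorted largest to smallest: 1936, 1125, 725, 248, 200 bp.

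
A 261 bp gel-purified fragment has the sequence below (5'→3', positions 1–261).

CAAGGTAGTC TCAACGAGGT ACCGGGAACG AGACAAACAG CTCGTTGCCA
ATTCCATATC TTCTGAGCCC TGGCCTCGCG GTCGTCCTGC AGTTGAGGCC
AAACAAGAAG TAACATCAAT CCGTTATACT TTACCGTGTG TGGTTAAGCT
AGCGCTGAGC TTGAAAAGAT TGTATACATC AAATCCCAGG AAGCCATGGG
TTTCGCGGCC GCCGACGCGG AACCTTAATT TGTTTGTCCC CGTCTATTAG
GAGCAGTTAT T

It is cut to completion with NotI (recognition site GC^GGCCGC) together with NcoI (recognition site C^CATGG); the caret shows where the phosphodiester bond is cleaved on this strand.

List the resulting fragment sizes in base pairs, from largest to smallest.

The NotI site (GCGGCCGC) starts at position 205.
NotI cuts after base 2 of each site, so after position 206.
The NcoI site (CCATGG) starts at position 194.
NcoI cuts after the first base of each site, so after position 194.
Combined cut positions: 194, 206.
Linear molecule, 2 cuts → 3 fragments:
  1–194 → 194 bp
  195–206 → 12 bp
  207–261 → 55 bp
Sorted largest to smallest: 194, 55, 12 bp.

194, 55, 12 bp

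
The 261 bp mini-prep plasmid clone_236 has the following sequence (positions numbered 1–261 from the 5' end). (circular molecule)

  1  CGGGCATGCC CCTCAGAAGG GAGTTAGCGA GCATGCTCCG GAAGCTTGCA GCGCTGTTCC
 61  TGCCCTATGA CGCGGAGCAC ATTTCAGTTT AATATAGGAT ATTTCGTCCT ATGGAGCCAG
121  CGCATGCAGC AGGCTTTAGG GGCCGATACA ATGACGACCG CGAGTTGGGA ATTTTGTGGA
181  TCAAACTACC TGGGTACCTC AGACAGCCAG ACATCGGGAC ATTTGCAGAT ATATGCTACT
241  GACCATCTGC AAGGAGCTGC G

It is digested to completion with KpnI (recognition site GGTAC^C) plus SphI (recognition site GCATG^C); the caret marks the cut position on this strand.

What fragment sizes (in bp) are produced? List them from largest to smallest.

The KpnI site (GGTACC) starts at position 193.
KpnI cuts after base 5 of each site (before the last base), so after position 197.
SphI sites (GCATGC) start at positions 4, 31, 122.
SphI cuts after base 5 of each site (before the last base), so after positions 8, 35, 126.
Combined cut positions: 8, 35, 126, 197.
Circular molecule, 4 cuts → 4 fragments:
  9–35 → 27 bp
  36–126 → 91 bp
  127–197 → 71 bp
  198–261 then 1–8 → 64 + 8 = 72 bp
Sorted largest to smallest: 91, 72, 71, 27 bp.

91, 72, 71, 27 bp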